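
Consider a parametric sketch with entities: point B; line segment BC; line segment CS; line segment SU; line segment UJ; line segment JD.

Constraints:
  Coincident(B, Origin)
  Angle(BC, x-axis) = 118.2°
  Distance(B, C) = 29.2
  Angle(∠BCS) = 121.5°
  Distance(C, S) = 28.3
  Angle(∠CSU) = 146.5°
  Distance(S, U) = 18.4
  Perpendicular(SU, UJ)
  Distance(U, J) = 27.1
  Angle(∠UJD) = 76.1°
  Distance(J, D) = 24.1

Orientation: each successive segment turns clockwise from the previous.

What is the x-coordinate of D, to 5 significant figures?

5.4072

B is at the origin; BC runs at 118.2° with length 29.2, so C = (-13.798, 25.734). ∠BCS = 121.5° gives CS at 59.700° from the x-axis; with |CS| = 28.3, S = (0.47965, 50.168). ∠CSU = 146.5° gives SU at 26.200° from the x-axis; with |SU| = 18.4, U = (16.989, 58.292). The perpendicularity gives UJ at right angles to SU, so UJ runs at -63.800°; with |UJ| = 27.1, J = (28.954, 33.976). ∠UJD = 76.1° gives JD at -167.70° from the x-axis; with |JD| = 24.1, D = (5.4072, 28.842). So D.x = 5.4072.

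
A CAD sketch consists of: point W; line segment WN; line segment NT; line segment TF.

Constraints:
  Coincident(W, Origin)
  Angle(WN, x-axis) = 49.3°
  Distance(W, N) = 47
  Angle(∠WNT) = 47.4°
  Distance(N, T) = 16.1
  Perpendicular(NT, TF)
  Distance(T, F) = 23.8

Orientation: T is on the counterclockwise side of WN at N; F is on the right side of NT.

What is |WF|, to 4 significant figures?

60.47

W is at the origin; WN runs at 49.3° with length 47.0, so N = 47.0·(cos 49.3°, sin 49.3°) = (30.65, 35.63). ∠WNT = 47.4°, so NT runs at 49.3° + (180° − 47.4°) = 181.9° from the x-axis; with |NT| = 16.1, T = N + 16.1·(cos 181.9°, sin 181.9°) = (14.56, 35.10). NT ⟂ TF; with |TF| = 23.8 on the right of NT, F = T + 23.8·(-0.03316, 0.9995) = (13.77, 58.89). Then |WF| = |F − W| = 60.47.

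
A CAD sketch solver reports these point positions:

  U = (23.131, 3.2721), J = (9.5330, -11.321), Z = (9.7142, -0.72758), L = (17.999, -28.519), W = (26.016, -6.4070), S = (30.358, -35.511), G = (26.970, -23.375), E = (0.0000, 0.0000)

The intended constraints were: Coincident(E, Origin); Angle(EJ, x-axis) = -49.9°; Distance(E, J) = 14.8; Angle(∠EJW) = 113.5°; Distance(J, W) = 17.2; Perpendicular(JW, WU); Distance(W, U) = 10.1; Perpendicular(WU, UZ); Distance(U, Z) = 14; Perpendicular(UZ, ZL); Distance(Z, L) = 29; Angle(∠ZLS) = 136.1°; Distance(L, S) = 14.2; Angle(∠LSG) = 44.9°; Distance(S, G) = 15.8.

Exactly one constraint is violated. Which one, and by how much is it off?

Distance(S, G) = 15.8 — off by 3.20.

E = (0.00, 0.00) ✓; EJ at -49.90° ✓; |EJ| = 14.80 ✓; ∠EJW = 113.5° ✓; |JW| = 17.20 ✓; ∠(JW, WU) = 90.00° ✓; |WU| = 10.10 ✓; ∠(WU, UZ) = 90.00° ✓; |UZ| = 14.00 ✓; ∠(UZ, ZL) = 90.00° ✓; |ZL| = 29.00 ✓; ∠ZLS = 136.1° ✓; |LS| = 14.20 ✓; ∠LSG = 44.90° ✓; |SG| = 12.60 ✗.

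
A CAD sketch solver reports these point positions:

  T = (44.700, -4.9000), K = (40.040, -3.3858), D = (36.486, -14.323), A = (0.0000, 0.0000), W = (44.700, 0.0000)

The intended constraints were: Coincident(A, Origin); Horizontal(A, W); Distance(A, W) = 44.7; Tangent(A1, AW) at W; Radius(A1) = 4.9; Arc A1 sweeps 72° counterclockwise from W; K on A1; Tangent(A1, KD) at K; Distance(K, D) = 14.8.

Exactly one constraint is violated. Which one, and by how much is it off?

Distance(K, D) = 14.8 — off by 3.30.

A = (0.00, 0.00) ✓; A.y = 0.00, W.y = 0.00 ✓; |AW| = 44.70 ✓; ∠(TW, WA) = 90.00° ✓; |TW| = 4.900 ✓; bearing(T→K) − bearing(T→W) = 72.00° ✓; |TK| = 4.900 ✓; ∠(TK, KD) = 90.00° ✓; |KD| = 11.50 ✗.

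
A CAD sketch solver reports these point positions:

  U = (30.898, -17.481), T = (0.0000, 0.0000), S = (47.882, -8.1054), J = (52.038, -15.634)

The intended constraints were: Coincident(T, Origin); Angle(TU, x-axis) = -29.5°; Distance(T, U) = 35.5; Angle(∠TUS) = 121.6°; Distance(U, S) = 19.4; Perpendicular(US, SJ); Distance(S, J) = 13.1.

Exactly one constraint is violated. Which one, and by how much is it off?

Distance(S, J) = 13.1 — off by 4.50.

T = (0.00, 0.00) ✓; TU at -29.50° ✓; |TU| = 35.50 ✓; ∠TUS = 121.6° ✓; |US| = 19.40 ✓; ∠(US, SJ) = 90.00° ✓; |SJ| = 8.600 ✗.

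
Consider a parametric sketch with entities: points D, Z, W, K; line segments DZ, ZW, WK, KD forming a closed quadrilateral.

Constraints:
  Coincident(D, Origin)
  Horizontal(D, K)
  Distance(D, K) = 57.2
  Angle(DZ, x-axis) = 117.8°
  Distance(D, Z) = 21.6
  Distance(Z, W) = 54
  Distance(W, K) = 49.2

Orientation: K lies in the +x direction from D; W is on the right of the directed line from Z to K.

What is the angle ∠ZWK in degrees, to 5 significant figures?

85.188°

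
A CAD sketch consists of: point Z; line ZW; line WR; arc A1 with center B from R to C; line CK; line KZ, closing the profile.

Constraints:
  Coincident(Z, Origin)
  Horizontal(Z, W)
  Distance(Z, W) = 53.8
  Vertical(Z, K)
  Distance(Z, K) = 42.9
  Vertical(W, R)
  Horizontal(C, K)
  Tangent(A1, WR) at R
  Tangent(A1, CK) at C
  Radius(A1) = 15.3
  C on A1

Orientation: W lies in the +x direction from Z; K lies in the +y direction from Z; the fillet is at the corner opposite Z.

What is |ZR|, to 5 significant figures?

60.467

The virtual corner opposite Z is at (53.800, 42.900). A1 meets WR tangentially, so BR is at right angles to WR and since A1 is tangent to CK there, BC ⟂ CK, with radius 15.3, so the center B sits 15.3 in from both sides at B = (38.500, 27.600). That places the tangent points at R = (53.800, 27.600) on WR and C = (38.500, 42.900) on CK. Then |ZR| = |R − Z| = 60.467.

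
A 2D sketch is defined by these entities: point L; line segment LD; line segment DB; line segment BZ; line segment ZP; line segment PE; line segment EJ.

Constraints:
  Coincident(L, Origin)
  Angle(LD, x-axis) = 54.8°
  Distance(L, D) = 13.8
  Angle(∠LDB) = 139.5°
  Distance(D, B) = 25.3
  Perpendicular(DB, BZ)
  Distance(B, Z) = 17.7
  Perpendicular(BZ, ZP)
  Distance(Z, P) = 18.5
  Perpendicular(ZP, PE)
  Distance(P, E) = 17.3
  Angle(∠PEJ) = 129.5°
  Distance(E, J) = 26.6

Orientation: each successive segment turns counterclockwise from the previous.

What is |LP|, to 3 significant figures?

19.4

L is at the origin; LD runs at 54.8° with length 13.8, so D = (7.95, 11.3). ∠LDB = 139.5° gives DB at 95.3° from the x-axis; with |DB| = 25.3, B = (5.62, 36.5). The perpendicularity gives BZ at right angles to DB, so BZ runs at -175°; with |BZ| = 17.7, Z = (-12.0, 34.8). The perpendicularity gives ZP at right angles to BZ, so ZP runs at -84.7°; with |ZP| = 18.5, P = (-10.3, 16.4). Then |LP| = |P − L| = 19.4.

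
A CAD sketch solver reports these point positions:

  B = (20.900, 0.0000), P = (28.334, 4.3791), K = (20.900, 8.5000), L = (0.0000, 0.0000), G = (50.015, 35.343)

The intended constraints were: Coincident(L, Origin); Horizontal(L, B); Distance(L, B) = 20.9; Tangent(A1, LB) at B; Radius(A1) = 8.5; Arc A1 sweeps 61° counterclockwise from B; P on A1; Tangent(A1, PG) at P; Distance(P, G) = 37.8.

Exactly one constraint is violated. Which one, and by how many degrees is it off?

Tangent(A1, PG) at P — off by 6.00°.

L = (0.00, 0.00) ✓; L.y = 0.00, B.y = 0.00 ✓; |LB| = 20.90 ✓; ∠(KB, BL) = 90.00° ✓; |KB| = 8.500 ✓; bearing(K→P) − bearing(K→B) = 61.00° ✓; |KP| = 8.500 ✓; ∠(KP, PG) = 96.00° ✗; |PG| = 37.80 ✓.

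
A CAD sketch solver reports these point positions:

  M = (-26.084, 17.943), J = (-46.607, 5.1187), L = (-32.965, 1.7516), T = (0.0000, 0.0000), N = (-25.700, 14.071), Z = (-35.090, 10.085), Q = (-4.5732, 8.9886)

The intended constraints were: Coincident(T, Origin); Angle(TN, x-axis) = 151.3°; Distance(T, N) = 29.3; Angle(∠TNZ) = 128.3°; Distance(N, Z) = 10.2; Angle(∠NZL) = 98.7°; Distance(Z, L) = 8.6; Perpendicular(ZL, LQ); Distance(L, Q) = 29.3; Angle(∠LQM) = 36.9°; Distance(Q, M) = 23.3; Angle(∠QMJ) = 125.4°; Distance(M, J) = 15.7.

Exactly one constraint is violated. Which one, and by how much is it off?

Distance(M, J) = 15.7 — off by 8.50.

T = (0.00, 0.00) ✓; TN at 151.3° ✓; |TN| = 29.30 ✓; ∠TNZ = 128.3° ✓; |NZ| = 10.20 ✓; ∠NZL = 98.70° ✓; |ZL| = 8.600 ✓; ∠(ZL, LQ) = 89.99° ✓; |LQ| = 29.30 ✓; ∠LQM = 36.90° ✓; |QM| = 23.30 ✓; ∠QMJ = 125.4° ✓; |MJ| = 24.20 ✗.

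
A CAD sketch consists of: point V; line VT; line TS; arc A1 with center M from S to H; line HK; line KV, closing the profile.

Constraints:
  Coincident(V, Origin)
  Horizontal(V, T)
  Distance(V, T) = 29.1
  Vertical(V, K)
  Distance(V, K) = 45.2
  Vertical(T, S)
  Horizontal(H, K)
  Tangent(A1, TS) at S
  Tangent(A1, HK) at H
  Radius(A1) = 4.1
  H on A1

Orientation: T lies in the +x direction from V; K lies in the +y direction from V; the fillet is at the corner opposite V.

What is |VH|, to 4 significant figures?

51.65

V is at the origin; V and T share the same y with |VT| = 29.1 and T on the +x side, so T = (29.10, 0.000). V and K share the same x with |VK| = 45.2 and K on the +y side, so K = (0.000, 45.20). The virtual corner opposite V is at (29.10, 45.20). The tangent condition forces MS to be normal to TS and tangency of A1 to HK means the radius MH is perpendicular to HK, with radius 4.1, so the center M sits 4.1 in from both sides at M = (25.00, 41.10). That places the tangent points at S = (29.10, 41.10) on TS and H = (25.00, 45.20) on HK. Then |VH| = |H − V| = 51.65.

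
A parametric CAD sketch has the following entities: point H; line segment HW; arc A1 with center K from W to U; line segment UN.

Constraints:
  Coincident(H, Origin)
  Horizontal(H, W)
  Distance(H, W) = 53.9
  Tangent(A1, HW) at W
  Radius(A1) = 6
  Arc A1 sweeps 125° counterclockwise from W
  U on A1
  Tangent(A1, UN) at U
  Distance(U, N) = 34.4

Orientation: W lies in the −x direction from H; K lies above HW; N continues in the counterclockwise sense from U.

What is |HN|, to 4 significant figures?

78.34

On A1, W sits at bearing -90° from K; a 125° counterclockwise sweep puts U at bearing 35°, so U = K + 6.0·(cos 35°, sin 35°) = (-48.99, 9.441). A1 meets UN tangentially, so KU is at right angles to UN, so UN runs along (−sin 35°, cos 35°); with |UN| = 34.4, N = (-68.72, 37.62). Then |HN| = |N − H| = 78.34.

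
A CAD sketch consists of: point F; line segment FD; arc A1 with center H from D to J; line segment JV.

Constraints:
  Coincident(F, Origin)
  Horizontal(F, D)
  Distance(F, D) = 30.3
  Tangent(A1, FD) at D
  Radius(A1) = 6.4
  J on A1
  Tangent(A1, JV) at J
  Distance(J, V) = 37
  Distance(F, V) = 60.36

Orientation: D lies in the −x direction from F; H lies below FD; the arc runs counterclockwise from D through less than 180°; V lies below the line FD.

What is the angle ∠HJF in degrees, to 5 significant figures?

19.463°

F is at the origin; F and D share the same y with |FD| = 30.3 and D on the −x side, so D = (-30.300, 0.0000). A1 meets FD tangentially, so HD is at right angles to FD, so H = D + (0, -6.4) = (-30.300, -6.4000). Since HJ ⟂ JV (tangency), |HV| = √(6.4² + 37.0²) = 37.549 regardless of where J sits on A1. So V lies on both circle(F, 60.36) and circle(H, 37.549); the below-FD intersection is V = (-43.939, -41.385). J is the foot of the tangent from V: J = (-36.572, -5.1257).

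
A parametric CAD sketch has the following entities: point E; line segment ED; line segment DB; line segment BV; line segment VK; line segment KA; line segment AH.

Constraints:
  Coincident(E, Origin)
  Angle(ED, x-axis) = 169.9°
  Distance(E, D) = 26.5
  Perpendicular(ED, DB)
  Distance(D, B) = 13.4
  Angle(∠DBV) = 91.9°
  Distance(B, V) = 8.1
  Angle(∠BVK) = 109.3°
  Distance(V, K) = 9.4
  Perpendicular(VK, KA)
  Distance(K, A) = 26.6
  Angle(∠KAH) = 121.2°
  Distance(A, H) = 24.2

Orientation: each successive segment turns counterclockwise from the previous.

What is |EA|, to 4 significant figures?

40.08

∠BVK = 109.3° gives VK at 58.70° from the x-axis; with |VK| = 9.4, K = (-15.63, -2.197). VK is perpendicular to KA, so KA runs at 148.7°; with |KA| = 26.6, A = (-38.36, 11.62). Then |EA| = |A − E| = 40.08.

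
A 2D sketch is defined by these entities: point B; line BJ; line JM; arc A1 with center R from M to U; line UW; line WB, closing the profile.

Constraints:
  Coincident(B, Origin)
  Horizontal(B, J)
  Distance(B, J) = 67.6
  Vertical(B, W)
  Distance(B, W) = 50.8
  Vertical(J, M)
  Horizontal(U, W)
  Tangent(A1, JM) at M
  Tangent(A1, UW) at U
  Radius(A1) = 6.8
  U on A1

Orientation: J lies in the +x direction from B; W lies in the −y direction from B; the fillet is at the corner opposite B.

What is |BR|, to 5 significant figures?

75.051

B is at the origin; BJ is horizontal with |BJ| = 67.6 and J on the +x side, so J = (67.600, 0.0000). BW is vertical with |BW| = 50.8 and W on the −y side, so W = (0.0000, -50.800). The virtual corner opposite B is at (67.600, -50.800). A1 meets JM tangentially, so RM is at right angles to JM and A1 meets UW tangentially, so RU is at right angles to UW, with radius 6.8, so the center R sits 6.8 in from both sides at R = (60.800, -44.000). Then |BR| = |R − B| = 75.051.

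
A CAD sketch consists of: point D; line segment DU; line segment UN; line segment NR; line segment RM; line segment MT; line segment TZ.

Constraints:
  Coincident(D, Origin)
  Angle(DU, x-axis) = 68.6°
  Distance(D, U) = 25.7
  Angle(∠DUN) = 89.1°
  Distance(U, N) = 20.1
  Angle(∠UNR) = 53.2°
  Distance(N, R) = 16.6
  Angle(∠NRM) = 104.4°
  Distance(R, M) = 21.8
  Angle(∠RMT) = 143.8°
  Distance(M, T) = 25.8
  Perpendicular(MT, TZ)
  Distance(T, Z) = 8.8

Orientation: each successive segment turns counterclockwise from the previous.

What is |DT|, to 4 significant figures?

48.94

∠NRM = 104.4° gives RM at 1.900° from the x-axis; with |RM| = 21.8, M = (17.00, 15.76). ∠RMT = 143.8° gives MT at 38.10° from the x-axis; with |MT| = 25.8, T = (37.30, 31.68). Then |DT| = |T − D| = 48.94.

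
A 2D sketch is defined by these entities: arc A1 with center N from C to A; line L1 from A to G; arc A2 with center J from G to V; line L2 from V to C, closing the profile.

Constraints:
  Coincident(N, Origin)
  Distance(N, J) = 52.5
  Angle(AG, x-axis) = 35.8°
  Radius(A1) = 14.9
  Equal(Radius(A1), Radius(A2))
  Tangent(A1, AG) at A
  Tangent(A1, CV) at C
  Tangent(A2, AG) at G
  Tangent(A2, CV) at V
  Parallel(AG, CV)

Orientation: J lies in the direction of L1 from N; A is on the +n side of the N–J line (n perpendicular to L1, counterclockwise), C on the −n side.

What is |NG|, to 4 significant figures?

54.57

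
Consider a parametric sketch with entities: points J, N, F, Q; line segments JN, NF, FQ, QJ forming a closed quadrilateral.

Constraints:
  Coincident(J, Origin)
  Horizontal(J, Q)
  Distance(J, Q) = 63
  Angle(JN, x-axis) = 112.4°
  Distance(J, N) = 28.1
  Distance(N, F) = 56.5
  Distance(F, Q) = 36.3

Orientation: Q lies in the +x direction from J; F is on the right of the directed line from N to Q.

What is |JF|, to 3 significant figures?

32.5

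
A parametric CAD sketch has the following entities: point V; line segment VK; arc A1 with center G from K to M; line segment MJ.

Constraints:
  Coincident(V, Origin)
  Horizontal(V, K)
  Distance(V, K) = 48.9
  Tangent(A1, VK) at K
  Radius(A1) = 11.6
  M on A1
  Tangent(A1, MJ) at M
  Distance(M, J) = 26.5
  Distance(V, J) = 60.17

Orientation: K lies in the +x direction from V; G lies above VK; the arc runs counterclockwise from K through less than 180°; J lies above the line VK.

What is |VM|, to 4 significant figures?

61.37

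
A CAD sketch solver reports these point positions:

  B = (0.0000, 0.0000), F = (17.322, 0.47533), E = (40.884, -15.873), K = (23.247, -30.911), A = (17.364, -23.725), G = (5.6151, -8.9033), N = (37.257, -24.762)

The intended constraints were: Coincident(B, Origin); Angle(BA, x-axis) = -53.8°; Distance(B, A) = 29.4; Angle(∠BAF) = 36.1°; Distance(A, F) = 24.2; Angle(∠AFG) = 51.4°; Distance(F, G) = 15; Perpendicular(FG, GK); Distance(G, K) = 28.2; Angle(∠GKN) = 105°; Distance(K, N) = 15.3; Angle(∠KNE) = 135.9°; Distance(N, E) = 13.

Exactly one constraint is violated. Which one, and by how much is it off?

Distance(N, E) = 13 — off by 3.40.

B = (0.00, 0.00) ✓; BA at -53.80° ✓; |BA| = 29.40 ✓; ∠BAF = 36.10° ✓; |AF| = 24.20 ✓; ∠AFG = 51.40° ✓; |FG| = 15.00 ✓; ∠(FG, GK) = 90.00° ✓; |GK| = 28.20 ✓; ∠GKN = 105.0° ✓; |KN| = 15.30 ✓; ∠KNE = 135.9° ✓; |NE| = 9.600 ✗.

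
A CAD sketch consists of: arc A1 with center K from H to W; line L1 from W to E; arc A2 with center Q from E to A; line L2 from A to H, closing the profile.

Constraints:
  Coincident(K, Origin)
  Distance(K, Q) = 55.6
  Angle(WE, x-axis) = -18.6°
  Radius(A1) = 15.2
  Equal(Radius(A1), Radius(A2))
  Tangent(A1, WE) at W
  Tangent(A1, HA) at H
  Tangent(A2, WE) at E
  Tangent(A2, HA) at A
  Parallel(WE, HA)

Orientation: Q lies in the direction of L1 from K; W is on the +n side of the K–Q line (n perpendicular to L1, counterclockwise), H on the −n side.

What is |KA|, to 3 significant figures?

57.6

The slot axis is L1's direction at -18.6°, so u = (cos -18.6°, sin -18.6°) = (0.948, -0.319) and n = (−sin -18.6°, cos -18.6°) = (0.319, 0.948). K is at the origin and Q lies 55.6 along u from K, so Q = 55.6·u = (52.7, -17.7). Tangency of A1 to both parallel lines with radius 15.2 puts W and H at K ± 15.2·n: W = (4.85, 14.4), H = (-4.85, -14.4). Equal radii place E and A the same way about Q: E = Q + 15.2·n = (57.5, -3.33), A = Q − 15.2·n = (47.8, -32.1). Then |KA| = |A − K| = 57.6.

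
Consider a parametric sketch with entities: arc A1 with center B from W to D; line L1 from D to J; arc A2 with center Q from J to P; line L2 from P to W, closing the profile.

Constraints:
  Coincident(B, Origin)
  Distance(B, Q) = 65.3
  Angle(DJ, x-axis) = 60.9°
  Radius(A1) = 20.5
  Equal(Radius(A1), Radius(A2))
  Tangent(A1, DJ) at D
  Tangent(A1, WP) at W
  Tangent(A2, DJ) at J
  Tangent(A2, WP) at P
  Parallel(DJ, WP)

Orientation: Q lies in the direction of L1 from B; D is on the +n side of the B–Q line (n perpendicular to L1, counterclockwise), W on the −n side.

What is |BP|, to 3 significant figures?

68.4

The slot axis is L1's direction at 60.9°, so u = (cos 60.9°, sin 60.9°) = (0.486, 0.874) and n = (−sin 60.9°, cos 60.9°) = (-0.874, 0.486). B is at the origin and Q lies 65.3 along u from B, so Q = 65.3·u = (31.8, 57.1). Tangency of A1 to both parallel lines with radius 20.5 puts D and W at B ± 20.5·n: D = (-17.9, 9.97), W = (17.9, -9.97). Equal radii place J and P the same way about Q: J = Q + 20.5·n = (13.8, 67.0), P = Q − 20.5·n = (49.7, 47.1). Then |BP| = |P − B| = 68.4.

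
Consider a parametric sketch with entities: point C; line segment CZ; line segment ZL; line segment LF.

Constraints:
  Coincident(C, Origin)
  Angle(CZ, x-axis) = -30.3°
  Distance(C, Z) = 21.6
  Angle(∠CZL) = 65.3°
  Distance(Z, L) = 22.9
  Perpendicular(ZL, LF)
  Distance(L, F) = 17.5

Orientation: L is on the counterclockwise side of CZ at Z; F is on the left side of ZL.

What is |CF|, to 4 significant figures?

14.04

∠CZL = 65.3°, so ZL runs at -30.3° + (180° − 65.3°) = 84.40° from the x-axis; with |ZL| = 22.9, L = Z + 22.9·(cos 84.40°, sin 84.40°) = (20.88, 11.89). ZL is perpendicular to LF; with |LF| = 17.5 on the left of ZL, F = L + 17.5·(-0.9952, 0.09758) = (3.468, 13.60). Then |CF| = |F − C| = 14.04.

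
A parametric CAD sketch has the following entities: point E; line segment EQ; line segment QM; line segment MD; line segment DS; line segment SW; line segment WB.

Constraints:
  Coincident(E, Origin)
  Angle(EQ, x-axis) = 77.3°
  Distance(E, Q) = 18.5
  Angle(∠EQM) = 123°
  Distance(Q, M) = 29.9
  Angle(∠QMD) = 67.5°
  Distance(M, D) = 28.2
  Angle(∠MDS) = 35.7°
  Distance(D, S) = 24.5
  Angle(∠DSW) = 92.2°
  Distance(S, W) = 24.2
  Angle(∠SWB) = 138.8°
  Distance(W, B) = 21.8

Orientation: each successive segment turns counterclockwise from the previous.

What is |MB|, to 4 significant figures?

27.09

E is at the origin; EQ runs at 77.3° with length 18.5, so Q = (4.067, 18.05). ∠EQM = 123.0° gives QM at 134.3° from the x-axis; with |QM| = 29.9, M = (-16.82, 39.45). ∠QMD = 67.5° gives MD at -113.2° from the x-axis; with |MD| = 28.2, D = (-27.92, 13.53). ∠MDS = 35.7° gives DS at 31.10° from the x-axis; with |DS| = 24.5, S = (-6.946, 26.18). ∠DSW = 92.2° gives SW at 118.9° from the x-axis; with |SW| = 24.2, W = (-18.64, 47.37). ∠SWB = 138.8° gives WB at 160.1° from the x-axis; with |WB| = 21.8, B = (-39.14, 54.79). Then |MB| = |B − M| = 27.09.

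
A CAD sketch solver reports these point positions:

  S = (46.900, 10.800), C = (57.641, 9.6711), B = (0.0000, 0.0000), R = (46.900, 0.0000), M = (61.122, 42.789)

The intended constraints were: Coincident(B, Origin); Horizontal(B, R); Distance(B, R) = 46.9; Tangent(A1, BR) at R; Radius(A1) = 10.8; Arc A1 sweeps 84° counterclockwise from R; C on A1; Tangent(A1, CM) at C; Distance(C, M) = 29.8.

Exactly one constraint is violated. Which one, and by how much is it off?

Distance(C, M) = 29.8 — off by 3.50.

B = (0.00, 0.00) ✓; B.y = 0.00, R.y = 0.00 ✓; |BR| = 46.90 ✓; ∠(SR, RB) = 90.00° ✓; |SR| = 10.80 ✓; bearing(S→C) − bearing(S→R) = 84.00° ✓; |SC| = 10.80 ✓; ∠(SC, CM) = 90.00° ✓; |CM| = 33.30 ✗.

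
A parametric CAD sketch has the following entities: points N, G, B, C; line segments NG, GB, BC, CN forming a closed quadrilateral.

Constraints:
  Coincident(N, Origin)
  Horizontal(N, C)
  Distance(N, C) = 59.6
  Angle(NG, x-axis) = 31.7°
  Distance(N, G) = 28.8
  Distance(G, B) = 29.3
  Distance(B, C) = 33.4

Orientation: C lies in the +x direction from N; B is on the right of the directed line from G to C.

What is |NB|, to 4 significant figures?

32.27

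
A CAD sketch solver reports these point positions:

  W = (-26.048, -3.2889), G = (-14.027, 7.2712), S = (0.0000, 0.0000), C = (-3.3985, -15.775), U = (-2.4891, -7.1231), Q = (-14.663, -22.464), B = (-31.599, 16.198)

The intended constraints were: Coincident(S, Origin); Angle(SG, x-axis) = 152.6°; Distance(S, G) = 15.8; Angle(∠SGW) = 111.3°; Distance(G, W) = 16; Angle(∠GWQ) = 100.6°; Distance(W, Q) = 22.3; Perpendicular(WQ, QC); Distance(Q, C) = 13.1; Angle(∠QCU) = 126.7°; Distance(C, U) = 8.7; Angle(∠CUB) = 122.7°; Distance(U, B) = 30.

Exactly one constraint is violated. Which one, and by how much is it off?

Distance(U, B) = 30 — off by 7.30.

S = (0.00, 0.00) ✓; SG at 152.6° ✓; |SG| = 15.80 ✓; ∠SGW = 111.3° ✓; |GW| = 16.00 ✓; ∠GWQ = 100.6° ✓; |WQ| = 22.30 ✓; ∠(WQ, QC) = 90.00° ✓; |QC| = 13.10 ✓; ∠QCU = 126.7° ✓; |CU| = 8.700 ✓; ∠CUB = 122.7° ✓; |UB| = 37.30 ✗.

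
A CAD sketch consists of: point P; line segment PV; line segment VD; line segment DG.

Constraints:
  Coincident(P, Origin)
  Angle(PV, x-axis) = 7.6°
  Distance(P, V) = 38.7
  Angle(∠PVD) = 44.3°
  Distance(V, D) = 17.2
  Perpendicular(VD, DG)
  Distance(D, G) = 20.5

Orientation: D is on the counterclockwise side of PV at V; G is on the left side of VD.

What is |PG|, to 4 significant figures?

12.36

∠PVD = 44.3°, so VD runs at 7.6° + (180° − 44.3°) = 143.3° from the x-axis; with |VD| = 17.2, D = V + 17.2·(cos 143.3°, sin 143.3°) = (24.57, 15.40). VD ⟂ DG; with |DG| = 20.5 on the left of VD, G = D + 20.5·(-0.5976, -0.8018) = (12.32, -1.039). Then |PG| = |G − P| = 12.36.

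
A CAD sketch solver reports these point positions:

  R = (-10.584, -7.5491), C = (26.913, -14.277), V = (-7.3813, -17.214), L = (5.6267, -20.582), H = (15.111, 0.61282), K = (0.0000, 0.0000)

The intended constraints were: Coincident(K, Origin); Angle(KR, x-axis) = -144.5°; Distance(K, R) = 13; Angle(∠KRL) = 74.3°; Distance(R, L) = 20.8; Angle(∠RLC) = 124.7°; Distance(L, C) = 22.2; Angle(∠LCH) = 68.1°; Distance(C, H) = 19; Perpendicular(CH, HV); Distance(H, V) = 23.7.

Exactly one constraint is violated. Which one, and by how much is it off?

Distance(H, V) = 23.7 — off by 5.00.

K = (0.00, 0.00) ✓; KR at -144.5° ✓; |KR| = 13.00 ✓; ∠KRL = 74.30° ✓; |RL| = 20.80 ✓; ∠RLC = 124.7° ✓; |LC| = 22.20 ✓; ∠LCH = 68.10° ✓; |CH| = 19.00 ✓; ∠(CH, HV) = 90.00° ✓; |HV| = 28.70 ✗.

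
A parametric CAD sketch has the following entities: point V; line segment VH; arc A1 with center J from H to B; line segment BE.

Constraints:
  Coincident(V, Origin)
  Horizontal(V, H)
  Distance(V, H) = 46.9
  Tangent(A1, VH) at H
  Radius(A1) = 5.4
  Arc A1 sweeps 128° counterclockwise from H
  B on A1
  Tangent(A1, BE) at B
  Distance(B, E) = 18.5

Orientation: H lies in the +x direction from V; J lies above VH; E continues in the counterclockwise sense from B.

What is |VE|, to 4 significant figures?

46.09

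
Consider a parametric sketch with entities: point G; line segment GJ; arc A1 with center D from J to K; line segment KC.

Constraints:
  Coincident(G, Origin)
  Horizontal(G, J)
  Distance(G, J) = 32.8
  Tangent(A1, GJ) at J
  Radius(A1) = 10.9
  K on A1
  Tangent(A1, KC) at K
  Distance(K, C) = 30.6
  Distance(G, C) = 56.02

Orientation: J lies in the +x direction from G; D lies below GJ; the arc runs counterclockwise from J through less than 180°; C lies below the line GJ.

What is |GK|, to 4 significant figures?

27.60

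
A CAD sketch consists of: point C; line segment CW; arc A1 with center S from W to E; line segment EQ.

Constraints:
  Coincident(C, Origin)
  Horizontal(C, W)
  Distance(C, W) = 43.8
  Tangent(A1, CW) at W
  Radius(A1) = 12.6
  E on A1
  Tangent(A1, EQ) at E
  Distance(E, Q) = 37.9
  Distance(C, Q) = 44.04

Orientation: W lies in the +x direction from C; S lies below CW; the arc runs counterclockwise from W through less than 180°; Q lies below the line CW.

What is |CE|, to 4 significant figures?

33.24

Checks: |SE| = 12.60 ✓; ∠(SE, EQ) = 90.00° ✓; |EQ| = 37.90 ✓; |CQ| = 44.04 ✓.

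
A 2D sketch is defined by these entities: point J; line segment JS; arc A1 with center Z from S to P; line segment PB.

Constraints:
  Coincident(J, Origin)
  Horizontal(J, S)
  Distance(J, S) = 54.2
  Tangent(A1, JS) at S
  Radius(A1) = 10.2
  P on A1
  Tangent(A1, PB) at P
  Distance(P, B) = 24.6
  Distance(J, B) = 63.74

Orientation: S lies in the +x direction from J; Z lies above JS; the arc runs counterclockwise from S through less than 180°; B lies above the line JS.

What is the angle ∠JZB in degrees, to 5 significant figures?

96.095°

Checks: |ZP| = 10.20 ✓; ∠(ZP, PB) = 90.00° ✓; |PB| = 24.60 ✓; |JB| = 63.74 ✓.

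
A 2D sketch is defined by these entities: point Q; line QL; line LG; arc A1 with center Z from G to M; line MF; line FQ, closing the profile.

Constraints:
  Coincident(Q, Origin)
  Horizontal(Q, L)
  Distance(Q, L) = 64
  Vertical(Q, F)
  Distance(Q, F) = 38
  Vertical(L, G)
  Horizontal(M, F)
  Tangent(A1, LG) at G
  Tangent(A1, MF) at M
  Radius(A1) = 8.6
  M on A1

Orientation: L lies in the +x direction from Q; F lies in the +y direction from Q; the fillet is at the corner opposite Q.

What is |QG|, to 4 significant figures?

70.43

Q is at the origin; QL is horizontal with |QL| = 64.0 and L on the +x side, so L = (64.00, 0.000). QF is vertical with |QF| = 38.0 and F on the +y side, so F = (0.000, 38.00). The virtual corner opposite Q is at (64.00, 38.00). Since A1 is tangent to LG there, ZG ⟂ LG and A1 meets MF tangentially, so ZM is at right angles to MF, with radius 8.6, so the center Z sits 8.6 in from both sides at Z = (55.40, 29.40). That places the tangent points at G = (64.00, 29.40) on LG and M = (55.40, 38.00) on MF. Then |QG| = |G − Q| = 70.43.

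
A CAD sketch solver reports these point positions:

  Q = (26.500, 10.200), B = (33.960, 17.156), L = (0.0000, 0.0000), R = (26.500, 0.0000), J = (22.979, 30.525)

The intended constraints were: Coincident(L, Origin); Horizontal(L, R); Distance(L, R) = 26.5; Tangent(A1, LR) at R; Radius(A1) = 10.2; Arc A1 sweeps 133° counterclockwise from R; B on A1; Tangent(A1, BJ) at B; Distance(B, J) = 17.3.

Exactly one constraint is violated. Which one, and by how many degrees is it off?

Tangent(A1, BJ) at B — off by 3.60°.

L = (0.00, 0.00) ✓; L.y = 0.00, R.y = 0.00 ✓; |LR| = 26.50 ✓; ∠(QR, RL) = 90.00° ✓; |QR| = 10.20 ✓; bearing(Q→B) − bearing(Q→R) = 133.0° ✓; |QB| = 10.20 ✓; ∠(QB, BJ) = 93.60° ✗; |BJ| = 17.30 ✓.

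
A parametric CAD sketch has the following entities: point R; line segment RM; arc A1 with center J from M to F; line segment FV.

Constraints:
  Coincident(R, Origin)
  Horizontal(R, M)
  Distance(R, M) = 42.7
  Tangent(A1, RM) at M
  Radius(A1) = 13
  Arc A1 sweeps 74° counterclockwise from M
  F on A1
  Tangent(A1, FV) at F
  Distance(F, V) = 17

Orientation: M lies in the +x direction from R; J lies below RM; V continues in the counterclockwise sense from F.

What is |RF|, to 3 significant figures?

31.6

R is at the origin; RM is horizontal with |RM| = 42.7 and M on the +x side, so M = (42.7, 0.00). A1 meets RM tangentially, so JM is at right angles to RM, so J = M + (0, -13) = (42.7, -13.0). On A1, M sits at bearing 90° from J; a 74° counterclockwise sweep puts F at bearing 164°, so F = J + 13.0·(cos 164°, sin 164°) = (30.2, -9.42). Then |RF| = |F − R| = 31.6.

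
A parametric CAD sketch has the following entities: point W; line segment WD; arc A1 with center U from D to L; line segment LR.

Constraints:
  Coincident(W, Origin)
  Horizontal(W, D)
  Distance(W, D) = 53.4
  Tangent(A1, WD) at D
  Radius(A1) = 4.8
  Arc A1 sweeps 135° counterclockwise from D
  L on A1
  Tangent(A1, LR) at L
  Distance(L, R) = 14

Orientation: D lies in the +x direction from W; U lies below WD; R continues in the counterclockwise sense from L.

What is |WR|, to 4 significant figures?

62.58

W is at the origin; W and D share the same y with |WD| = 53.4 and D on the +x side, so D = (53.40, 0.000). Tangency of A1 to WD means the radius UD is perpendicular to WD, so U = D + (0, -4.8) = (53.40, -4.800). On A1, D sits at bearing 90° from U; a 135° counterclockwise sweep puts L at bearing 225°, so L = U + 4.8·(cos 225°, sin 225°) = (50.01, -8.194). Since A1 is tangent to LR there, UL ⟂ LR, so LR runs along (−sin 225°, cos 225°); with |LR| = 14.0, R = (59.91, -18.09). Then |WR| = |R − W| = 62.58.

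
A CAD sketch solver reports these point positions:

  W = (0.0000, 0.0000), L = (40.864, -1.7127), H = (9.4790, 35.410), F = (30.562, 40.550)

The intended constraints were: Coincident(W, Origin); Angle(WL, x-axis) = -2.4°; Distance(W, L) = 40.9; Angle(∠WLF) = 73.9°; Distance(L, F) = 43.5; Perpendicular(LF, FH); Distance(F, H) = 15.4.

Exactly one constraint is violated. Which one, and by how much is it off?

Distance(F, H) = 15.4 — off by 6.30.

W = (0.00, 0.00) ✓; WL at -2.400° ✓; |WL| = 40.90 ✓; ∠WLF = 73.90° ✓; |LF| = 43.50 ✓; ∠(LF, FH) = 90.00° ✓; |FH| = 21.70 ✗.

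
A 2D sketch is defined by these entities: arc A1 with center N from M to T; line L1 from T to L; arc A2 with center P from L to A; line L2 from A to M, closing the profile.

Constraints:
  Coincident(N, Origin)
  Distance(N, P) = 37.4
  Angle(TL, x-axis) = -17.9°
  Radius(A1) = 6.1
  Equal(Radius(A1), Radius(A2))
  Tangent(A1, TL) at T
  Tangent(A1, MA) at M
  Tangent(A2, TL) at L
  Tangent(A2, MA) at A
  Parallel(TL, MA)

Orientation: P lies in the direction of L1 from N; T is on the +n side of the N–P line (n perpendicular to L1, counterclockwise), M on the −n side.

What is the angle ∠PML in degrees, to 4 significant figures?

8.803°

The slot axis is L1's direction at -17.9°, so u = (cos -17.9°, sin -17.9°) = (0.9516, -0.3074) and n = (−sin -17.9°, cos -17.9°) = (0.3074, 0.9516). N is at the origin and P lies 37.4 along u from N, so P = 37.4·u = (35.59, -11.50). Tangency of A1 to both parallel lines with radius 6.1 puts T and M at N ± 6.1·n: T = (1.875, 5.805), M = (-1.875, -5.805). Equal radii place L and A the same way about P: L = P + 6.1·n = (37.46, -5.690), A = P − 6.1·n = (33.71, -17.30). Then cos ∠PML = MP·ML / (|MP||ML|), giving 8.803°.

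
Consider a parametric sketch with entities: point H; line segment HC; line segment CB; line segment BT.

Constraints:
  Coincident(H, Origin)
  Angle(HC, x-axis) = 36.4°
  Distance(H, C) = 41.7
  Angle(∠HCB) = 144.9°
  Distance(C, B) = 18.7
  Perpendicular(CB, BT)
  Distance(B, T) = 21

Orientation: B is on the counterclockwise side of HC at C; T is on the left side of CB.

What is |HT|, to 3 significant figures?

52.9

H is at the origin; HC runs at 36.4° with length 41.7, so C = 41.7·(cos 36.4°, sin 36.4°) = (33.6, 24.7). ∠HCB = 144.9°, so CB runs at 36.4° + (180° − 144.9°) = 71.5° from the x-axis; with |CB| = 18.7, B = C + 18.7·(cos 71.5°, sin 71.5°) = (39.5, 42.5). CB is perpendicular to BT; with |BT| = 21.0 on the left of CB, T = B + 21.0·(-0.948, 0.317) = (19.6, 49.1). Then |HT| = |T − H| = 52.9.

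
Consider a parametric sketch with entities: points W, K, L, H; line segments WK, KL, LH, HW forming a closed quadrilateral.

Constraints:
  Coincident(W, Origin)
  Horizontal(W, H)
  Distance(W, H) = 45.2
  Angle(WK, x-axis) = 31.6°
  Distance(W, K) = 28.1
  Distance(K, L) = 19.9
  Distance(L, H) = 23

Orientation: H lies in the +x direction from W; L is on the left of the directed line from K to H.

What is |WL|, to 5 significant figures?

47.895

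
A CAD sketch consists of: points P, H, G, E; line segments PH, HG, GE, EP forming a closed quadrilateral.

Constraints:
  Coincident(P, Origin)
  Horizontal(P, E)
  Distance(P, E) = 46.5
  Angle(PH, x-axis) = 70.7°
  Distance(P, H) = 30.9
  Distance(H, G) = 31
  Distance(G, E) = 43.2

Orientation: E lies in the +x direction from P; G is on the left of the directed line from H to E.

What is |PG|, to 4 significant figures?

57.10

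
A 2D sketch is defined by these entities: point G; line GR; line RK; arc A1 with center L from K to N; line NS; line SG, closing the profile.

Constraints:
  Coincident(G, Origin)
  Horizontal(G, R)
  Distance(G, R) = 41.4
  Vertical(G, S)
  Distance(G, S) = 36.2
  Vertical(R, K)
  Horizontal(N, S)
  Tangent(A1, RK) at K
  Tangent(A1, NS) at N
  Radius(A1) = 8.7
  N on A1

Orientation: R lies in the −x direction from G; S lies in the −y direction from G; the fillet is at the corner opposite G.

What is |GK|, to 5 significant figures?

49.701

The virtual corner opposite G is at (-41.400, -36.200). Since A1 is tangent to RK there, LK ⟂ RK and A1 meets NS tangentially, so LN is at right angles to NS, with radius 8.7, so the center L sits 8.7 in from both sides at L = (-32.700, -27.500). That places the tangent points at K = (-41.400, -27.500) on RK and N = (-32.700, -36.200) on NS. Then |GK| = |K − G| = 49.701.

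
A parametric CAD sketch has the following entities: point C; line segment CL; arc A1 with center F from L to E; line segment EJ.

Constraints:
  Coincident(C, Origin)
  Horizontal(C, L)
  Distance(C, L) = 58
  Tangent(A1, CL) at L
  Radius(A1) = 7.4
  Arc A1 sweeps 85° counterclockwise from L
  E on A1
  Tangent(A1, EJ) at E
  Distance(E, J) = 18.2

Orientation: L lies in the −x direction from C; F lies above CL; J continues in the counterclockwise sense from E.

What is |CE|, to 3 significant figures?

51.1

The tangent condition forces FL to be normal to CL, so F = L + (0, 7.4) = (-58.0, 7.40). On A1, L sits at bearing -90° from F; an 85° counterclockwise sweep puts E at bearing -5°, so E = F + 7.4·(cos -5°, sin -5°) = (-50.6, 6.76). Then |CE| = |E − C| = 51.1.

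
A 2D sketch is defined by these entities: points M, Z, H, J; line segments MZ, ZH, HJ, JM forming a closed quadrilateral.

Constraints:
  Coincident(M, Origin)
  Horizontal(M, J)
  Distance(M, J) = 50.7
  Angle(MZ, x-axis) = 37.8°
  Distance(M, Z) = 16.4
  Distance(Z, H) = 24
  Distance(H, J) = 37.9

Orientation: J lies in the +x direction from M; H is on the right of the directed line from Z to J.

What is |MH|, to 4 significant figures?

20.70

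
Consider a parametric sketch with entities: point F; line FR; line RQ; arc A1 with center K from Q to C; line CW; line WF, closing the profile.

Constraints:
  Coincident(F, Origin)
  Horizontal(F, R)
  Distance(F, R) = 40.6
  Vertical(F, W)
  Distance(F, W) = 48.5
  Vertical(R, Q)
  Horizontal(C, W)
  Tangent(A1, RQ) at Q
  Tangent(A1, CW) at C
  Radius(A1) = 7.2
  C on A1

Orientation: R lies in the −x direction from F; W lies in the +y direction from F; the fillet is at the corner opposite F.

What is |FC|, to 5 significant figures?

58.888

F is at the origin; F and R share the same y with |FR| = 40.6 and R on the −x side, so R = (-40.600, 0.0000). F and W share the same x with |FW| = 48.5 and W on the +y side, so W = (0.0000, 48.500). The virtual corner opposite F is at (-40.600, 48.500). Tangency of A1 to RQ means the radius KQ is perpendicular to RQ and tangency of A1 to CW means the radius KC is perpendicular to CW, with radius 7.2, so the center K sits 7.2 in from both sides at K = (-33.400, 41.300). That places the tangent points at Q = (-40.600, 41.300) on RQ and C = (-33.400, 48.500) on CW. Then |FC| = |C − F| = 58.888.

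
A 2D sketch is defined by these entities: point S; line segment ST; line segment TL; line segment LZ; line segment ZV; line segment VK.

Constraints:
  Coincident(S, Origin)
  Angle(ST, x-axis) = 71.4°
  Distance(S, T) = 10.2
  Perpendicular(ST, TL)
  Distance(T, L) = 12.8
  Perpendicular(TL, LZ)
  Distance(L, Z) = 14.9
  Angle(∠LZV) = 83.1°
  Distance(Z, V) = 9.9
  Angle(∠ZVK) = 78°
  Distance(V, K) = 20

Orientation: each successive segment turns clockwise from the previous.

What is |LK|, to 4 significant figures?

6.195

S is at the origin; ST runs at 71.4° with length 10.2, so T = (3.253, 9.667). The perpendicularity gives TL at right angles to ST, so TL runs at -18.60°; with |TL| = 12.8, L = (15.38, 5.585). TL ⟂ LZ, so LZ runs at -108.6°; with |LZ| = 14.9, Z = (10.63, -8.537). ∠LZV = 83.1° gives ZV at 154.5° from the x-axis; with |ZV| = 9.9, V = (1.697, -4.275). ∠ZVK = 78.0° gives VK at 52.50° from the x-axis; with |VK| = 20.0, K = (13.87, 11.59). Then |LK| = |K − L| = 6.195.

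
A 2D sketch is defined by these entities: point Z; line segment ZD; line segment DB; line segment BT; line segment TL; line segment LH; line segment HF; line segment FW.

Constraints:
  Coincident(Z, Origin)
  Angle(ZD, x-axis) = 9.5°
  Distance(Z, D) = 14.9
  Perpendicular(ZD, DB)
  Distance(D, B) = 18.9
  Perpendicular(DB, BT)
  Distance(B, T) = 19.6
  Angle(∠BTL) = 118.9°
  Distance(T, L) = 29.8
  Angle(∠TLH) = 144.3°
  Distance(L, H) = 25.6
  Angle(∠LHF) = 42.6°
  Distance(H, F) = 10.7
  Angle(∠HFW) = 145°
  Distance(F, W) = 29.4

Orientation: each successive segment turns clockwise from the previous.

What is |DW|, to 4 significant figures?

24.91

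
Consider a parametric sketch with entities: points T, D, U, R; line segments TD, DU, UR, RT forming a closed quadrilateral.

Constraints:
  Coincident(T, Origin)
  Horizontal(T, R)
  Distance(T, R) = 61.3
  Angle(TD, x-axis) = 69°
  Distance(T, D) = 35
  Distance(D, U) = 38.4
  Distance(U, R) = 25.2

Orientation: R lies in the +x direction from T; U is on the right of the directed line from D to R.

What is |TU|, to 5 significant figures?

36.301

T is at the origin; T and R share the same y with |TR| = 61.3 and R in +x, so R = (61.3, 0). TD runs at 69.0° with |TD| = 35.0, so D = (12.543, 32.675). U is determined by |DU| = 38.4 and |UR| = 25.2 together: it lies at the intersection of circle(D, 38.4) and circle(R, 25.2). With |DR| = 58.694, the foot of the radical line on DR is 36.498 from D and the perpendicular offset is √(38.4² − 36.498²) = 11.934. Taking the right-of-DR solution: U = (36.219, 2.4426).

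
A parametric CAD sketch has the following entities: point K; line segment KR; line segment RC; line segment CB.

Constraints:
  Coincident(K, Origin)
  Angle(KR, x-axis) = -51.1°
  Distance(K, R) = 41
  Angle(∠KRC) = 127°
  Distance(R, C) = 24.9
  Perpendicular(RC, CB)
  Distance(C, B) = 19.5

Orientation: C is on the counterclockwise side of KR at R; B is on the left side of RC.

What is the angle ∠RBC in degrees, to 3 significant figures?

51.9°

∠KRC = 127.0°, so RC runs at -51.1° + (180° − 127.0°) = 1.90° from the x-axis; with |RC| = 24.9, C = R + 24.9·(cos 1.90°, sin 1.90°) = (50.6, -31.1). RC ⟂ CB; with |CB| = 19.5 on the left of RC, B = C + 19.5·(-0.0332, 0.999) = (50.0, -11.6). Then cos ∠RBC = BR·BC / (|BR||BC|), giving 51.9°.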